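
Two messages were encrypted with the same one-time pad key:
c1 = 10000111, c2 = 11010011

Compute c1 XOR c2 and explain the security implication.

Step 1: c1 XOR c2 = (m1 XOR k) XOR (m2 XOR k).
Step 2: By XOR associativity/commutativity: = m1 XOR m2 XOR k XOR k = m1 XOR m2.
Step 3: 10000111 XOR 11010011 = 01010100 = 84.
Step 4: The key cancels out! An attacker learns m1 XOR m2 = 84, revealing the relationship between plaintexts.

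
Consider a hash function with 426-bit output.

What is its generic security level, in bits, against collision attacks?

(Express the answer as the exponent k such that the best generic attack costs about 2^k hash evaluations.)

Step 1: The hash has a 426-bit output.
Step 2: Collision resistance means it should be infeasible to find any x != y with h(x) = h(y).
By the birthday bound, a generic collision search succeeds after about sqrt(2^426) = 2^(426/2) = 2^213 evaluations.
Step 3: Security level = 213 bits.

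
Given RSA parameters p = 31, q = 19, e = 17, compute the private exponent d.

Step 1: n = 31 * 19 = 589.
Step 2: phi(n) = 30 * 18 = 540.
Step 3: Find d such that 17 * d = 1 (mod 540).
Step 4: d = 17^(-1) mod 540 = 413.
Verification: 17 * 413 = 7021 = 13 * 540 + 1.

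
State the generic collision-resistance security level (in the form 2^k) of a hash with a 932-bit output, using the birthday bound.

Step 1: The birthday paradox gives collision probability ~50% after sqrt(2^n) = 2^(n/2) hashes.
Step 2: For 932-bit output: 2^(932/2) = 2^466.
Step 3: Approximately 2^466 hash computations needed.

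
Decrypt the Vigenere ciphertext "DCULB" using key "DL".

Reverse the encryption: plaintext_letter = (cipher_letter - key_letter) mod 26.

Step 1: Extend key: DLDLD
Step 2: Decrypt each letter (c - k) mod 26:
  D(3) - D(3) = (3-3) mod 26 = 0 = A
  C(2) - L(11) = (2-11) mod 26 = 17 = R
  U(20) - D(3) = (20-3) mod 26 = 17 = R
  L(11) - L(11) = (11-11) mod 26 = 0 = A
  B(1) - D(3) = (1-3) mod 26 = 24 = Y
Plaintext: ARRAY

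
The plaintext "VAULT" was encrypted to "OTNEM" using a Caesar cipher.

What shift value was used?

Step 1: Compare first letters: V (position 21) -> O (position 14).
Step 2: Shift = (14 - 21) mod 26 = 19.
The shift value is 19.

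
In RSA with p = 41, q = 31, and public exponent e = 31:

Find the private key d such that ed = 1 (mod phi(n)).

Step 1: n = 41 * 31 = 1271.
Step 2: phi(n) = 40 * 30 = 1200.
Step 3: Find d such that 31 * d = 1 (mod 1200).
Step 4: d = 31^(-1) mod 1200 = 271.
Verification: 31 * 271 = 8401 = 7 * 1200 + 1.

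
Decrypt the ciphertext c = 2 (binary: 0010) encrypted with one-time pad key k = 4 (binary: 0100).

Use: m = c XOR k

Step 1: XOR ciphertext with key:
  Ciphertext: 0010
  Key:        0100
  XOR:        0110
Step 2: Plaintext = 0110 = 6 in decimal.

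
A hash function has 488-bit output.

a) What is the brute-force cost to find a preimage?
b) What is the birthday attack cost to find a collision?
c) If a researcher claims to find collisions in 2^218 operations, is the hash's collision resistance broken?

Step 1: Preimage resistance requires brute-force of 2^488 operations.
Step 2: Collision resistance (birthday bound) = 2^(488/2) = 2^244.
Step 3: The claimed attack costs 2^218 operations.
Step 4: Since 2^218 < 2^244, the claimed attack beats the generic birthday bound, so collision resistance is broken.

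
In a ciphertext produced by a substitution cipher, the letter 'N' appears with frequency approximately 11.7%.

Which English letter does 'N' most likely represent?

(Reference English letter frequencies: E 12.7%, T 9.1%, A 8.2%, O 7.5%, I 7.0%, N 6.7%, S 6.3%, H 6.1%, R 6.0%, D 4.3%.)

Step 1: The observed frequency is 11.7%.
Step 2: Compare with English frequencies:
  E: 12.7% (difference: 1.0%) <-- closest
  T: 9.1% (difference: 2.6%)
  A: 8.2% (difference: 3.5%)
  O: 7.5% (difference: 4.2%)
  I: 7.0% (difference: 4.7%)
  N: 6.7% (difference: 5.0%)
  S: 6.3% (difference: 5.4%)
  H: 6.1% (difference: 5.6%)
  R: 6.0% (difference: 5.7%)
  D: 4.3% (difference: 7.4%)
Step 3: 'N' most likely represents 'E' (frequency 12.7%).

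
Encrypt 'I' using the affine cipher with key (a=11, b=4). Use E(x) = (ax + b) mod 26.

Step 1: Convert 'I' to number: x = 8.
Step 2: E(8) = (11 * 8 + 4) mod 26 = 92 mod 26 = 14.
Step 3: Convert 14 back to letter: O.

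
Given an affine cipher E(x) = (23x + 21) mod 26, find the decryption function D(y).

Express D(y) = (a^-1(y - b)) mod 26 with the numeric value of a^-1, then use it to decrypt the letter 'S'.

Step 1: Find a^-1, the modular inverse of 23 mod 26.
Step 2: We need 23 * a^-1 = 1 (mod 26).
Step 3: 23 * 17 = 391 = 15 * 26 + 1, so a^-1 = 17.
Step 4: D(y) = 17(y - 21) mod 26.
Step 5: Apply to 'S' (y = 18): D(18) = 17 * (18 - 21) mod 26 = 17 * -3 mod 26 = 1 -> 'B'.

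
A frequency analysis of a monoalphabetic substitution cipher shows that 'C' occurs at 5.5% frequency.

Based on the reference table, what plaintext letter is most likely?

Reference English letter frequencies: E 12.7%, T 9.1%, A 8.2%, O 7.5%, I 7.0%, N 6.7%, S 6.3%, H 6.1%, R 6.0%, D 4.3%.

Step 1: The observed frequency is 5.5%.
Step 2: Compare with English frequencies:
  E: 12.7% (difference: 7.2%)
  T: 9.1% (difference: 3.6%)
  A: 8.2% (difference: 2.7%)
  O: 7.5% (difference: 2.0%)
  I: 7.0% (difference: 1.5%)
  N: 6.7% (difference: 1.2%)
  S: 6.3% (difference: 0.8%)
  H: 6.1% (difference: 0.6%)
  R: 6.0% (difference: 0.5%) <-- closest
  D: 4.3% (difference: 1.2%)
Step 3: 'C' most likely represents 'R' (frequency 6.0%).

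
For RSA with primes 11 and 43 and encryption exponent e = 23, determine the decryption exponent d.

Step 1: n = 11 * 43 = 473.
Step 2: phi(n) = 10 * 42 = 420.
Step 3: Find d such that 23 * d = 1 (mod 420).
Step 4: d = 23^(-1) mod 420 = 347.
Verification: 23 * 347 = 7981 = 19 * 420 + 1.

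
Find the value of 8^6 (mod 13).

Step 1: Compute 8^6 mod 13 step by step, reducing modulo 13 at each step.
  8^1 mod 13 = 8
  8^2 mod 13 = (8 * 8) mod 13 = 12
  8^3 mod 13 = (12 * 8) mod 13 = 5
  8^4 mod 13 = (5 * 8) mod 13 = 1
  8^5 mod 13 = (1 * 8) mod 13 = 8
  8^6 mod 13 = (8 * 8) mod 13 = 12
Step 2: Result = 12.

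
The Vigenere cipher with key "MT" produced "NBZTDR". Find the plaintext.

Step 1: Extend key: MTMTMT
Step 2: Decrypt each letter (c - k) mod 26:
  N(13) - M(12) = (13-12) mod 26 = 1 = B
  B(1) - T(19) = (1-19) mod 26 = 8 = I
  Z(25) - M(12) = (25-12) mod 26 = 13 = N
  T(19) - T(19) = (19-19) mod 26 = 0 = A
  D(3) - M(12) = (3-12) mod 26 = 17 = R
  R(17) - T(19) = (17-19) mod 26 = 24 = Y
Plaintext: BINARY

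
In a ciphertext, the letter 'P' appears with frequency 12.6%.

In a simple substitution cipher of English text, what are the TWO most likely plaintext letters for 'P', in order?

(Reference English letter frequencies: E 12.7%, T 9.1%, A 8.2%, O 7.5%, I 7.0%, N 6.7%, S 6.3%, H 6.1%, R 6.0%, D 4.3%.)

Step 1: Observed frequency of 'P' is 12.6%.
Step 2: Compute distances to each reference frequency and sort:
  E (12.7%): difference = 0.1% <-- BEST
  T (9.1%): difference = 3.5% <-- RUNNER-UP
  A (8.2%): difference = 4.4%
  O (7.5%): difference = 5.1%
  I (7.0%): difference = 5.6%
Step 3: Most likely is 'E' (12.7%, diff 0.1%); second most likely is 'T' (9.1%, diff 3.5%).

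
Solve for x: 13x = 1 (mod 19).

Step 1: We need x such that 13 * x = 1 (mod 19).
Step 2: Using the extended Euclidean algorithm or trial:
  13 * 3 = 39 = 2 * 19 + 1.
Step 3: Since 39 mod 19 = 1, the inverse is x = 3.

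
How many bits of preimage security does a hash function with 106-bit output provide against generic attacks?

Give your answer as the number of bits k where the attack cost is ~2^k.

Step 1: The hash has a 106-bit output.
Step 2: Preimage resistance means: given a digest h(x), it should be infeasible to find any input that hashes to it.
With a 106-bit output there are 2^106 possible digests, so a generic brute-force preimage search costs about 2^106 evaluations.
Step 3: Security level = 106 bits.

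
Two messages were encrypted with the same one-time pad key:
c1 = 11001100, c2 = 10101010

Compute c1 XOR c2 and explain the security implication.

Step 1: c1 XOR c2 = (m1 XOR k) XOR (m2 XOR k).
Step 2: By XOR associativity/commutativity: = m1 XOR m2 XOR k XOR k = m1 XOR m2.
Step 3: 11001100 XOR 10101010 = 01100110 = 102.
Step 4: The key cancels out! An attacker learns m1 XOR m2 = 102, revealing the relationship between plaintexts.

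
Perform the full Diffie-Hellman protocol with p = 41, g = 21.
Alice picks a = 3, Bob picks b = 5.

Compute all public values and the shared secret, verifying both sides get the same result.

Step 1: A = g^a mod p = 21^3 mod 41 = 36.
Step 2: B = g^b mod p = 21^5 mod 41 = 9.
Step 3: Alice computes s = B^a mod p = 9^3 mod 41 = 32.
Step 4: Bob computes s = A^b mod p = 36^5 mod 41 = 32.
Both sides agree: shared secret = 32.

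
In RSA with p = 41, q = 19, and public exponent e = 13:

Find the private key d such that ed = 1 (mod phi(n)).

Step 1: n = 41 * 19 = 779.
Step 2: phi(n) = 40 * 18 = 720.
Step 3: Find d such that 13 * d = 1 (mod 720).
Step 4: d = 13^(-1) mod 720 = 277.
Verification: 13 * 277 = 3601 = 5 * 720 + 1.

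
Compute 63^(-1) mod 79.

Step 1: We need x such that 63 * x = 1 (mod 79).
Step 2: Using the extended Euclidean algorithm or trial:
  63 * 74 = 4662 = 59 * 79 + 1.
Step 3: Since 4662 mod 79 = 1, the inverse is x = 74.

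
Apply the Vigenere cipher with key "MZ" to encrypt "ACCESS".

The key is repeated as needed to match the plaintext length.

Step 1: Repeat key to match plaintext length:
  Plaintext: ACCESS
  Key:       MZMZMZ
Step 2: Encrypt each letter:
  A(0) + M(12) = (0+12) mod 26 = 12 = M
  C(2) + Z(25) = (2+25) mod 26 = 1 = B
  C(2) + M(12) = (2+12) mod 26 = 14 = O
  E(4) + Z(25) = (4+25) mod 26 = 3 = D
  S(18) + M(12) = (18+12) mod 26 = 4 = E
  S(18) + Z(25) = (18+25) mod 26 = 17 = R
Ciphertext: MBODER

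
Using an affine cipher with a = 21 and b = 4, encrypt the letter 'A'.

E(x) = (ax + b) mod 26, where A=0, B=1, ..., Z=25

Step 1: Convert 'A' to number: x = 0.
Step 2: E(0) = (21 * 0 + 4) mod 26 = 4 mod 26 = 4.
Step 3: Convert 4 back to letter: E.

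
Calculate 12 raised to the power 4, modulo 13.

Step 1: Compute 12^4 mod 13 step by step, reducing modulo 13 at each step.
  12^1 mod 13 = 12
  12^2 mod 13 = (12 * 12) mod 13 = 1
  12^3 mod 13 = (1 * 12) mod 13 = 12
  12^4 mod 13 = (12 * 12) mod 13 = 1
Step 2: Result = 1.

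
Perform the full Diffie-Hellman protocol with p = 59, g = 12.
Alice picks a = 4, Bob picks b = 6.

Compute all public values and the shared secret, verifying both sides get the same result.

Step 1: A = g^a mod p = 12^4 mod 59 = 27.
Step 2: B = g^b mod p = 12^6 mod 59 = 53.
Step 3: Alice computes s = B^a mod p = 53^4 mod 59 = 57.
Step 4: Bob computes s = A^b mod p = 27^6 mod 59 = 57.
Both sides agree: shared secret = 57.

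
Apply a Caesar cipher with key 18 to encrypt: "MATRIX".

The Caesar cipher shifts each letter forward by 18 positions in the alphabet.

Step 1: For each letter, shift forward by 18 positions (mod 26).
  M (position 12) -> position (12+18) mod 26 = 4 -> E
  A (position 0) -> position (0+18) mod 26 = 18 -> S
  T (position 19) -> position (19+18) mod 26 = 11 -> L
  R (position 17) -> position (17+18) mod 26 = 9 -> J
  I (position 8) -> position (8+18) mod 26 = 0 -> A
  X (position 23) -> position (23+18) mod 26 = 15 -> P
Result: ESLJAP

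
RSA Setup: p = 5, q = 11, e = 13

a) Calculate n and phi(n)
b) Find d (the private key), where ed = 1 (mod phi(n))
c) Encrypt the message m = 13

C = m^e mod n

Step 1: n = 5 * 11 = 55.
Step 2: phi(n) = (5-1)(11-1) = 4 * 10 = 40.
Step 3: Find d = 13^(-1) mod 40 = 37.
  Verify: 13 * 37 = 481 = 1 (mod 40).
Step 4: C = 13^13 mod 55 = 8.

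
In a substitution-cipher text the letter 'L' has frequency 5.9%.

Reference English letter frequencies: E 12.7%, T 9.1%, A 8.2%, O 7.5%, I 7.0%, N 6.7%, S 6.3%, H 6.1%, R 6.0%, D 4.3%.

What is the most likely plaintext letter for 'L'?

Step 1: The observed frequency is 5.9%.
Step 2: Compare with English frequencies:
  E: 12.7% (difference: 6.8%)
  T: 9.1% (difference: 3.2%)
  A: 8.2% (difference: 2.3%)
  O: 7.5% (difference: 1.6%)
  I: 7.0% (difference: 1.1%)
  N: 6.7% (difference: 0.8%)
  S: 6.3% (difference: 0.4%)
  H: 6.1% (difference: 0.2%)
  R: 6.0% (difference: 0.1%) <-- closest
  D: 4.3% (difference: 1.6%)
Step 3: 'L' most likely represents 'R' (frequency 6.0%).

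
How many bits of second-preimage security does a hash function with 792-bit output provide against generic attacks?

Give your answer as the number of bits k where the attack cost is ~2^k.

Step 1: The hash has a 792-bit output.
Step 2: Second-preimage resistance means: given a specific input x, it should be infeasible to find a different y with h(y) = h(x).
With a 792-bit output, a generic search for a second preimage costs about 2^792 evaluations (each trial matches the fixed target with probability 2^-792).
Step 3: Security level = 792 bits.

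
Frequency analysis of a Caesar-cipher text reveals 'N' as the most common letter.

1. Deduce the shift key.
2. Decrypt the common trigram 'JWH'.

Step 1: In English, 'E' is the most frequent letter (12.7%).
Step 2: The most frequent ciphertext letter is 'N' (position 13).
Step 3: Shift = (13 - 4) mod 26 = 9.
Step 4: Decrypt 'JWH' by shifting back 9:
  J -> A
  W -> N
  H -> Y
Step 5: 'JWH' decrypts to 'ANY'.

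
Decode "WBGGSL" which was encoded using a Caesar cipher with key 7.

Step 1: Reverse the shift by subtracting 7 from each letter position.
  W (position 22) -> position (22-7) mod 26 = 15 -> P
  B (position 1) -> position (1-7) mod 26 = 20 -> U
  G (position 6) -> position (6-7) mod 26 = 25 -> Z
  G (position 6) -> position (6-7) mod 26 = 25 -> Z
  S (position 18) -> position (18-7) mod 26 = 11 -> L
  L (position 11) -> position (11-7) mod 26 = 4 -> E
Decrypted message: PUZZLE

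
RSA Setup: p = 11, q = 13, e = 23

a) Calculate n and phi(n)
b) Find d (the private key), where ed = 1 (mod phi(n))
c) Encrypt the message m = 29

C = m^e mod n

Step 1: n = 11 * 13 = 143.
Step 2: phi(n) = (11-1)(13-1) = 10 * 12 = 120.
Step 3: Find d = 23^(-1) mod 120 = 47.
  Verify: 23 * 47 = 1081 = 1 (mod 120).
Step 4: C = 29^23 mod 143 = 35.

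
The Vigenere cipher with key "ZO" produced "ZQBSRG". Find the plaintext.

Step 1: Extend key: ZOZOZO
Step 2: Decrypt each letter (c - k) mod 26:
  Z(25) - Z(25) = (25-25) mod 26 = 0 = A
  Q(16) - O(14) = (16-14) mod 26 = 2 = C
  B(1) - Z(25) = (1-25) mod 26 = 2 = C
  S(18) - O(14) = (18-14) mod 26 = 4 = E
  R(17) - Z(25) = (17-25) mod 26 = 18 = S
  G(6) - O(14) = (6-14) mod 26 = 18 = S
Plaintext: ACCESS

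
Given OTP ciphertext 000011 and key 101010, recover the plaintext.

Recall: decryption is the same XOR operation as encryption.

Step 1: XOR ciphertext with key:
  Ciphertext: 000011
  Key:        101010
  XOR:        101001
Step 2: Plaintext = 101001 = 41 in decimal.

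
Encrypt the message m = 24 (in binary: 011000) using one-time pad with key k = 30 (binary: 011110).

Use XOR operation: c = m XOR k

Step 1: Write out the XOR operation bit by bit:
  Message: 011000
  Key:     011110
  XOR:     000110
Step 2: Convert to decimal: 000110 = 6.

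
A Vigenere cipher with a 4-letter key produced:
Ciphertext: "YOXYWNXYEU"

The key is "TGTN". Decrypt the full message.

Step 1: Key 'TGTN' has length 4. Extended key: TGTNTGTNTG
Step 2: Decrypt each position:
  Y(24) - T(19) = 5 = F
  O(14) - G(6) = 8 = I
  X(23) - T(19) = 4 = E
  Y(24) - N(13) = 11 = L
  W(22) - T(19) = 3 = D
  N(13) - G(6) = 7 = H
  X(23) - T(19) = 4 = E
  Y(24) - N(13) = 11 = L
  E(4) - T(19) = 11 = L
  U(20) - G(6) = 14 = O
Plaintext: FIELDHELLO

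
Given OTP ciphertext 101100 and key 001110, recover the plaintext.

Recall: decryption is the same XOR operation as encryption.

Step 1: XOR ciphertext with key:
  Ciphertext: 101100
  Key:        001110
  XOR:        100010
Step 2: Plaintext = 100010 = 34 in decimal.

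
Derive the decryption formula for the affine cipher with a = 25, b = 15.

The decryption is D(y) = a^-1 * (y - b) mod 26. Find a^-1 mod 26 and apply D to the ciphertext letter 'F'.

Step 1: Find a^-1, the modular inverse of 25 mod 26.
Step 2: We need 25 * a^-1 = 1 (mod 26).
Step 3: 25 * 25 = 625 = 24 * 26 + 1, so a^-1 = 25.
Step 4: D(y) = 25(y - 15) mod 26.
Step 5: Apply to 'F' (y = 5): D(5) = 25 * (5 - 15) mod 26 = 25 * -10 mod 26 = 10 -> 'K'.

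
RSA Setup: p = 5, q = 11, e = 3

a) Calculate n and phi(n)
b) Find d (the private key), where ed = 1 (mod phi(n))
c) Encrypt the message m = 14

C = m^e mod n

Step 1: n = 5 * 11 = 55.
Step 2: phi(n) = (5-1)(11-1) = 4 * 10 = 40.
Step 3: Find d = 3^(-1) mod 40 = 27.
  Verify: 3 * 27 = 81 = 1 (mod 40).
Step 4: C = 14^3 mod 55 = 49.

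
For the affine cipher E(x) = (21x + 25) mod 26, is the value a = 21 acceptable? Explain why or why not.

Step 1: Compute gcd(21, 26).
Step 2: gcd(21, 26) = 1.
Since gcd = 1, 21 is coprime with 26, so it is a valid key.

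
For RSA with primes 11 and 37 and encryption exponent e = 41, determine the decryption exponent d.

Step 1: n = 11 * 37 = 407.
Step 2: phi(n) = 10 * 36 = 360.
Step 3: Find d such that 41 * d = 1 (mod 360).
Step 4: d = 41^(-1) mod 360 = 281.
Verification: 41 * 281 = 11521 = 32 * 360 + 1.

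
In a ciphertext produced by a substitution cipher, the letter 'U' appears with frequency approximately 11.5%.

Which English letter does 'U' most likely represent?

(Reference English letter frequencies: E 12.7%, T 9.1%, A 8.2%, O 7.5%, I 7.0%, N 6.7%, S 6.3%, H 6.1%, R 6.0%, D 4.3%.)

Step 1: The observed frequency is 11.5%.
Step 2: Compare with English frequencies:
  E: 12.7% (difference: 1.2%) <-- closest
  T: 9.1% (difference: 2.4%)
  A: 8.2% (difference: 3.3%)
  O: 7.5% (difference: 4.0%)
  I: 7.0% (difference: 4.5%)
  N: 6.7% (difference: 4.8%)
  S: 6.3% (difference: 5.2%)
  H: 6.1% (difference: 5.4%)
  R: 6.0% (difference: 5.5%)
  D: 4.3% (difference: 7.2%)
Step 3: 'U' most likely represents 'E' (frequency 12.7%).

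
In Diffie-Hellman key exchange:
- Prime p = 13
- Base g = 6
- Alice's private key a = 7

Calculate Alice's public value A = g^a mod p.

Step 1: A = g^a mod p = 6^7 mod 13.
  6^1 mod 13 = 6
  6^2 mod 13 = (6 * 6) mod 13 = 10
  6^3 mod 13 = (10 * 6) mod 13 = 8
  6^4 mod 13 = (8 * 6) mod 13 = 9
  6^5 mod 13 = (9 * 6) mod 13 = 2
  6^6 mod 13 = (2 * 6) mod 13 = 12
  6^7 mod 13 = (12 * 6) mod 13 = 7
Result: A = 7.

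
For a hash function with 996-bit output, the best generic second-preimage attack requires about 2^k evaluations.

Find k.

Step 1: The hash has a 996-bit output.
Step 2: Second-preimage resistance means: given a specific input x, it should be infeasible to find a different y with h(y) = h(x).
With a 996-bit output, a generic search for a second preimage costs about 2^996 evaluations (each trial matches the fixed target with probability 2^-996).
Step 3: Security level = 996 bits.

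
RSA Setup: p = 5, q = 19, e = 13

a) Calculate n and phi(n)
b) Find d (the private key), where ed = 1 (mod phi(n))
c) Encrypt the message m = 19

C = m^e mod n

Step 1: n = 5 * 19 = 95.
Step 2: phi(n) = (5-1)(19-1) = 4 * 18 = 72.
Step 3: Find d = 13^(-1) mod 72 = 61.
  Verify: 13 * 61 = 793 = 1 (mod 72).
Step 4: C = 19^13 mod 95 = 19.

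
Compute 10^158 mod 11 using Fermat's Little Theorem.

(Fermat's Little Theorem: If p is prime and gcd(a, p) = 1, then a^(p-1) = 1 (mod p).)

Step 1: Since 11 is prime, by Fermat's Little Theorem: 10^10 = 1 (mod 11).
Step 2: Reduce exponent: 158 mod 10 = 8.
Step 3: So 10^158 = 10^8 (mod 11).
Step 4: 10^8 mod 11 = 1.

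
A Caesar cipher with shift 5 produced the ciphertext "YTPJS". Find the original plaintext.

Step 1: Reverse the shift by subtracting 5 from each letter position.
  Y (position 24) -> position (24-5) mod 26 = 19 -> T
  T (position 19) -> position (19-5) mod 26 = 14 -> O
  P (position 15) -> position (15-5) mod 26 = 10 -> K
  J (position 9) -> position (9-5) mod 26 = 4 -> E
  S (position 18) -> position (18-5) mod 26 = 13 -> N
Decrypted message: TOKEN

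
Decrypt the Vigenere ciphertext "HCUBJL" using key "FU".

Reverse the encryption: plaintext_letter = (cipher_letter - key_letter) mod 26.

Step 1: Extend key: FUFUFU
Step 2: Decrypt each letter (c - k) mod 26:
  H(7) - F(5) = (7-5) mod 26 = 2 = C
  C(2) - U(20) = (2-20) mod 26 = 8 = I
  U(20) - F(5) = (20-5) mod 26 = 15 = P
  B(1) - U(20) = (1-20) mod 26 = 7 = H
  J(9) - F(5) = (9-5) mod 26 = 4 = E
  L(11) - U(20) = (11-20) mod 26 = 17 = R
Plaintext: CIPHER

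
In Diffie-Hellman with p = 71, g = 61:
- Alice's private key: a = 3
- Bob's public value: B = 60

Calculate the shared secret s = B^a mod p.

Step 1: s = B^a mod p = 60^3 mod 71.
  60^1 mod 71 = 60
  60^2 mod 71 = (60 * 60) mod 71 = 50
  60^3 mod 71 = (50 * 60) mod 71 = 18
Result: shared secret = 18.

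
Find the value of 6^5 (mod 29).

Step 1: Compute 6^5 mod 29 step by step, reducing modulo 29 at each step.
  6^1 mod 29 = 6
  6^2 mod 29 = (6 * 6) mod 29 = 7
  6^3 mod 29 = (7 * 6) mod 29 = 13
  6^4 mod 29 = (13 * 6) mod 29 = 20
  6^5 mod 29 = (20 * 6) mod 29 = 4
Step 2: Result = 4.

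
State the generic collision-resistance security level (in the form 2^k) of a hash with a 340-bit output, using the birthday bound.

Step 1: The birthday paradox gives collision probability ~50% after sqrt(2^n) = 2^(n/2) hashes.
Step 2: For 340-bit output: 2^(340/2) = 2^170.
Step 3: Approximately 2^170 hash computations needed.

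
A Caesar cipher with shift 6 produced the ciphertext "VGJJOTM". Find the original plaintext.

Step 1: Reverse the shift by subtracting 6 from each letter position.
  V (position 21) -> position (21-6) mod 26 = 15 -> P
  G (position 6) -> position (6-6) mod 26 = 0 -> A
  J (position 9) -> position (9-6) mod 26 = 3 -> D
  J (position 9) -> position (9-6) mod 26 = 3 -> D
  O (position 14) -> position (14-6) mod 26 = 8 -> I
  T (position 19) -> position (19-6) mod 26 = 13 -> N
  M (position 12) -> position (12-6) mod 26 = 6 -> G
Decrypted message: PADDING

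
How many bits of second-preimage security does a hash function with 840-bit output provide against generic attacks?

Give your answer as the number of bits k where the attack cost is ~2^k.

Step 1: The hash has a 840-bit output.
Step 2: Second-preimage resistance means: given a specific input x, it should be infeasible to find a different y with h(y) = h(x).
With a 840-bit output, a generic search for a second preimage costs about 2^840 evaluations (each trial matches the fixed target with probability 2^-840).
Step 3: Security level = 840 bits.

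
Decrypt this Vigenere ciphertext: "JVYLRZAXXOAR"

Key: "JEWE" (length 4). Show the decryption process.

Step 1: Key 'JEWE' has length 4. Extended key: JEWEJEWEJEWE
Step 2: Decrypt each position:
  J(9) - J(9) = 0 = A
  V(21) - E(4) = 17 = R
  Y(24) - W(22) = 2 = C
  L(11) - E(4) = 7 = H
  R(17) - J(9) = 8 = I
  Z(25) - E(4) = 21 = V
  A(0) - W(22) = 4 = E
  X(23) - E(4) = 19 = T
  X(23) - J(9) = 14 = O
  O(14) - E(4) = 10 = K
  A(0) - W(22) = 4 = E
  R(17) - E(4) = 13 = N
Plaintext: ARCHIVETOKEN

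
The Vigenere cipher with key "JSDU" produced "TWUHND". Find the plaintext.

Step 1: Extend key: JSDUJS
Step 2: Decrypt each letter (c - k) mod 26:
  T(19) - J(9) = (19-9) mod 26 = 10 = K
  W(22) - S(18) = (22-18) mod 26 = 4 = E
  U(20) - D(3) = (20-3) mod 26 = 17 = R
  H(7) - U(20) = (7-20) mod 26 = 13 = N
  N(13) - J(9) = (13-9) mod 26 = 4 = E
  D(3) - S(18) = (3-18) mod 26 = 11 = L
Plaintext: KERNEL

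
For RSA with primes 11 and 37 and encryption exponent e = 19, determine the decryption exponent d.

Step 1: n = 11 * 37 = 407.
Step 2: phi(n) = 10 * 36 = 360.
Step 3: Find d such that 19 * d = 1 (mod 360).
Step 4: d = 19^(-1) mod 360 = 19.
Verification: 19 * 19 = 361 = 1 * 360 + 1.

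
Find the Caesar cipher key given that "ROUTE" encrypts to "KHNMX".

Step 1: Compare first letters: R (position 17) -> K (position 10).
Step 2: Shift = (10 - 17) mod 26 = 19.
The shift value is 19.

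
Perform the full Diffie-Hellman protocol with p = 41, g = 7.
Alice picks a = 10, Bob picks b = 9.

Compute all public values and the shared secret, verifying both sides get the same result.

Step 1: A = g^a mod p = 7^10 mod 41 = 9.
Step 2: B = g^b mod p = 7^9 mod 41 = 13.
Step 3: Alice computes s = B^a mod p = 13^10 mod 41 = 9.
Step 4: Bob computes s = A^b mod p = 9^9 mod 41 = 9.
Both sides agree: shared secret = 9.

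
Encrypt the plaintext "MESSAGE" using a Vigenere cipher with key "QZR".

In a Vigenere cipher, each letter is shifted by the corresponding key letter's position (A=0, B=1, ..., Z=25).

Step 1: Repeat key to match plaintext length:
  Plaintext: MESSAGE
  Key:       QZRQZRQ
Step 2: Encrypt each letter:
  M(12) + Q(16) = (12+16) mod 26 = 2 = C
  E(4) + Z(25) = (4+25) mod 26 = 3 = D
  S(18) + R(17) = (18+17) mod 26 = 9 = J
  S(18) + Q(16) = (18+16) mod 26 = 8 = I
  A(0) + Z(25) = (0+25) mod 26 = 25 = Z
  G(6) + R(17) = (6+17) mod 26 = 23 = X
  E(4) + Q(16) = (4+16) mod 26 = 20 = U
Ciphertext: CDJIZXU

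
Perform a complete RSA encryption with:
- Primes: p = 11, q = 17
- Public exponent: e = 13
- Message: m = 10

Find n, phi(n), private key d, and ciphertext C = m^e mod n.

Step 1: n = 11 * 17 = 187.
Step 2: phi(n) = (11-1)(17-1) = 10 * 16 = 160.
Step 3: Find d = 13^(-1) mod 160 = 37.
  Verify: 13 * 37 = 481 = 1 (mod 160).
Step 4: C = 10^13 mod 187 = 164.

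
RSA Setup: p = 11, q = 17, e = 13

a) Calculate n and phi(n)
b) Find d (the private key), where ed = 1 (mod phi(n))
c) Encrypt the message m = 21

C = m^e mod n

Step 1: n = 11 * 17 = 187.
Step 2: phi(n) = (11-1)(17-1) = 10 * 16 = 160.
Step 3: Find d = 13^(-1) mod 160 = 37.
  Verify: 13 * 37 = 481 = 1 (mod 160).
Step 4: C = 21^13 mod 187 = 21.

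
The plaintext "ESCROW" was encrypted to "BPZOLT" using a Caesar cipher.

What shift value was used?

Step 1: Compare first letters: E (position 4) -> B (position 1).
Step 2: Shift = (1 - 4) mod 26 = 23.
The shift value is 23.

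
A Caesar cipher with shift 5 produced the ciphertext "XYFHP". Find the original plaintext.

Step 1: Reverse the shift by subtracting 5 from each letter position.
  X (position 23) -> position (23-5) mod 26 = 18 -> S
  Y (position 24) -> position (24-5) mod 26 = 19 -> T
  F (position 5) -> position (5-5) mod 26 = 0 -> A
  H (position 7) -> position (7-5) mod 26 = 2 -> C
  P (position 15) -> position (15-5) mod 26 = 10 -> K
Decrypted message: STACK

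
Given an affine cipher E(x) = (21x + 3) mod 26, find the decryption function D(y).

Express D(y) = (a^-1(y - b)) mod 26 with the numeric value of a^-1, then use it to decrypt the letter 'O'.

Step 1: Find a^-1, the modular inverse of 21 mod 26.
Step 2: We need 21 * a^-1 = 1 (mod 26).
Step 3: 21 * 5 = 105 = 4 * 26 + 1, so a^-1 = 5.
Step 4: D(y) = 5(y - 3) mod 26.
Step 5: Apply to 'O' (y = 14): D(14) = 5 * (14 - 3) mod 26 = 5 * 11 mod 26 = 3 -> 'D'.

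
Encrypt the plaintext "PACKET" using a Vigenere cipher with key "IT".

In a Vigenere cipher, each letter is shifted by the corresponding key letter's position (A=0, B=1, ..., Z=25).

Step 1: Repeat key to match plaintext length:
  Plaintext: PACKET
  Key:       ITITIT
Step 2: Encrypt each letter:
  P(15) + I(8) = (15+8) mod 26 = 23 = X
  A(0) + T(19) = (0+19) mod 26 = 19 = T
  C(2) + I(8) = (2+8) mod 26 = 10 = K
  K(10) + T(19) = (10+19) mod 26 = 3 = D
  E(4) + I(8) = (4+8) mod 26 = 12 = M
  T(19) + T(19) = (19+19) mod 26 = 12 = M
Ciphertext: XTKDMM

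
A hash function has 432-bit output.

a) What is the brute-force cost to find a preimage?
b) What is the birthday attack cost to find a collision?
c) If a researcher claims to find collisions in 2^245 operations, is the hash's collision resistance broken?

Step 1: Preimage resistance requires brute-force of 2^432 operations.
Step 2: Collision resistance (birthday bound) = 2^(432/2) = 2^216.
Step 3: The claimed attack costs 2^245 operations.
Step 4: Since 2^245 >= 2^216, the claimed attack is no faster than the generic birthday attack, so this does not break collision resistance.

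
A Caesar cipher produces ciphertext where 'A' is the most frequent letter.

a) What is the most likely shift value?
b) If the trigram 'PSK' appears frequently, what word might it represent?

Step 1: In English, 'E' is the most frequent letter (12.7%).
Step 2: The most frequent ciphertext letter is 'A' (position 0).
Step 3: Shift = (0 - 4) mod 26 = 22.
Step 4: Decrypt 'PSK' by shifting back 22:
  P -> T
  S -> W
  K -> O
Step 5: 'PSK' decrypts to 'TWO'.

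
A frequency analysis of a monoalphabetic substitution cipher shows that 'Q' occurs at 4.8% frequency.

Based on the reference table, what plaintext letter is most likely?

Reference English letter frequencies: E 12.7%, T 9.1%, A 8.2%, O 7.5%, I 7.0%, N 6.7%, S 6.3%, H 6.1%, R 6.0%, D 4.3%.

Step 1: The observed frequency is 4.8%.
Step 2: Compare with English frequencies:
  E: 12.7% (difference: 7.9%)
  T: 9.1% (difference: 4.3%)
  A: 8.2% (difference: 3.4%)
  O: 7.5% (difference: 2.7%)
  I: 7.0% (difference: 2.2%)
  N: 6.7% (difference: 1.9%)
  S: 6.3% (difference: 1.5%)
  H: 6.1% (difference: 1.3%)
  R: 6.0% (difference: 1.2%)
  D: 4.3% (difference: 0.5%) <-- closest
Step 3: 'Q' most likely represents 'D' (frequency 4.3%).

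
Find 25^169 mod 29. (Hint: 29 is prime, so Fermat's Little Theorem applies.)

Step 1: Since 29 is prime, by Fermat's Little Theorem: 25^28 = 1 (mod 29).
Step 2: Reduce exponent: 169 mod 28 = 1.
Step 3: So 25^169 = 25^1 (mod 29).
Step 4: 25^1 mod 29 = 25.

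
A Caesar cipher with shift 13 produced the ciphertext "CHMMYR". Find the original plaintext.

Step 1: Reverse the shift by subtracting 13 from each letter position.
  C (position 2) -> position (2-13) mod 26 = 15 -> P
  H (position 7) -> position (7-13) mod 26 = 20 -> U
  M (position 12) -> position (12-13) mod 26 = 25 -> Z
  M (position 12) -> position (12-13) mod 26 = 25 -> Z
  Y (position 24) -> position (24-13) mod 26 = 11 -> L
  R (position 17) -> position (17-13) mod 26 = 4 -> E
Decrypted message: PUZZLE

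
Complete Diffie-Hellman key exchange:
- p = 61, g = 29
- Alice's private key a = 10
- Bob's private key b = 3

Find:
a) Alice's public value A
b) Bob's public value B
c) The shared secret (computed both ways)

Step 1: A = g^a mod p = 29^10 mod 61 = 14.
Step 2: B = g^b mod p = 29^3 mod 61 = 50.
Step 3: Alice computes s = B^a mod p = 50^10 mod 61 = 60.
Step 4: Bob computes s = A^b mod p = 14^3 mod 61 = 60.
Both sides agree: shared secret = 60.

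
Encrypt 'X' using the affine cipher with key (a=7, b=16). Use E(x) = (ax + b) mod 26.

Step 1: Convert 'X' to number: x = 23.
Step 2: E(23) = (7 * 23 + 16) mod 26 = 177 mod 26 = 21.
Step 3: Convert 21 back to letter: V.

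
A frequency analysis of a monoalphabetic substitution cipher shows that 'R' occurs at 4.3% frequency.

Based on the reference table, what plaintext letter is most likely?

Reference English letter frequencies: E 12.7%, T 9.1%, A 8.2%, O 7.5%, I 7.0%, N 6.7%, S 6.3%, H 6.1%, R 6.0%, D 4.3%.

Step 1: The observed frequency is 4.3%.
Step 2: Compare with English frequencies:
  E: 12.7% (difference: 8.4%)
  T: 9.1% (difference: 4.8%)
  A: 8.2% (difference: 3.9%)
  O: 7.5% (difference: 3.2%)
  I: 7.0% (difference: 2.7%)
  N: 6.7% (difference: 2.4%)
  S: 6.3% (difference: 2.0%)
  H: 6.1% (difference: 1.8%)
  R: 6.0% (difference: 1.7%)
  D: 4.3% (difference: 0.0%) <-- closest
Step 3: 'R' most likely represents 'D' (frequency 4.3%).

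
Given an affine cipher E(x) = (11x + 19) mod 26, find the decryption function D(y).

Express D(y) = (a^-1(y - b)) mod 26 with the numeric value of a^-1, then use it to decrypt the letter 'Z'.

Step 1: Find a^-1, the modular inverse of 11 mod 26.
Step 2: We need 11 * a^-1 = 1 (mod 26).
Step 3: 11 * 19 = 209 = 8 * 26 + 1, so a^-1 = 19.
Step 4: D(y) = 19(y - 19) mod 26.
Step 5: Apply to 'Z' (y = 25): D(25) = 19 * (25 - 19) mod 26 = 19 * 6 mod 26 = 10 -> 'K'.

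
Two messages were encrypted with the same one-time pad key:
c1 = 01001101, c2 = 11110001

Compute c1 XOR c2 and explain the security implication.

Step 1: c1 XOR c2 = (m1 XOR k) XOR (m2 XOR k).
Step 2: By XOR associativity/commutativity: = m1 XOR m2 XOR k XOR k = m1 XOR m2.
Step 3: 01001101 XOR 11110001 = 10111100 = 188.
Step 4: The key cancels out! An attacker learns m1 XOR m2 = 188, revealing the relationship between plaintexts.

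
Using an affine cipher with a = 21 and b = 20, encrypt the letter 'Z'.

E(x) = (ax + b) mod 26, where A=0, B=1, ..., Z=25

Step 1: Convert 'Z' to number: x = 25.
Step 2: E(25) = (21 * 25 + 20) mod 26 = 545 mod 26 = 25.
Step 3: Convert 25 back to letter: Z.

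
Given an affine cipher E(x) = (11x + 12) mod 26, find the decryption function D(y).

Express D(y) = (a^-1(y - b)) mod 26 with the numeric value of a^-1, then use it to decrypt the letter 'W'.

Step 1: Find a^-1, the modular inverse of 11 mod 26.
Step 2: We need 11 * a^-1 = 1 (mod 26).
Step 3: 11 * 19 = 209 = 8 * 26 + 1, so a^-1 = 19.
Step 4: D(y) = 19(y - 12) mod 26.
Step 5: Apply to 'W' (y = 22): D(22) = 19 * (22 - 12) mod 26 = 19 * 10 mod 26 = 8 -> 'I'.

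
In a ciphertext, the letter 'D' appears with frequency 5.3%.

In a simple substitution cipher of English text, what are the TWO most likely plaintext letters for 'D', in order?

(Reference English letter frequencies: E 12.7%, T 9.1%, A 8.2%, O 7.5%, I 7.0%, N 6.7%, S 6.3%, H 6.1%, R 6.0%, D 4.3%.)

Step 1: Observed frequency of 'D' is 5.3%.
Step 2: Compute distances to each reference frequency and sort:
  R (6.0%): difference = 0.7% <-- BEST
  H (6.1%): difference = 0.8% <-- RUNNER-UP
  S (6.3%): difference = 1.0%
  D (4.3%): difference = 1.0%
  N (6.7%): difference = 1.4%
Step 3: Most likely is 'R' (6.0%, diff 0.7%); second most likely is 'H' (6.1%, diff 0.8%).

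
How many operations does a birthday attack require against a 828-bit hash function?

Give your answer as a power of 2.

Step 1: The birthday paradox gives collision probability ~50% after sqrt(2^n) = 2^(n/2) hashes.
Step 2: For 828-bit output: 2^(828/2) = 2^414.
Step 3: Approximately 2^414 hash computations needed.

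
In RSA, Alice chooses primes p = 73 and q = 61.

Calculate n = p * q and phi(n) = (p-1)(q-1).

Step 1: n = p * q = 73 * 61 = 4453.
Step 2: phi(n) = (p-1)(q-1) = 72 * 60 = 4320.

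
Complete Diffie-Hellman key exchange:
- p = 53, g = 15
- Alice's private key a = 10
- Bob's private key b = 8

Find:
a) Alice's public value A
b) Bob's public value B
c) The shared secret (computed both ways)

Step 1: A = g^a mod p = 15^10 mod 53 = 28.
Step 2: B = g^b mod p = 15^8 mod 53 = 47.
Step 3: Alice computes s = B^a mod p = 47^10 mod 53 = 13.
Step 4: Bob computes s = A^b mod p = 28^8 mod 53 = 13.
Both sides agree: shared secret = 13.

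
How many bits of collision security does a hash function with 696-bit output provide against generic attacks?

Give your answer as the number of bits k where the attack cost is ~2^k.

Step 1: The hash has a 696-bit output.
Step 2: Collision resistance means it should be infeasible to find any x != y with h(x) = h(y).
By the birthday bound, a generic collision search succeeds after about sqrt(2^696) = 2^(696/2) = 2^348 evaluations.
Step 3: Security level = 348 bits.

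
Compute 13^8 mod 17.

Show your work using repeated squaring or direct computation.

Step 1: Compute 13^8 mod 17 step by step, reducing modulo 17 at each step.
  13^1 mod 17 = 13
  13^2 mod 17 = (13 * 13) mod 17 = 16
  13^3 mod 17 = (16 * 13) mod 17 = 4
  13^4 mod 17 = (4 * 13) mod 17 = 1
  13^5 mod 17 = (1 * 13) mod 17 = 13
  13^6 mod 17 = (13 * 13) mod 17 = 16
  13^7 mod 17 = (16 * 13) mod 17 = 4
  13^8 mod 17 = (4 * 13) mod 17 = 1
Step 2: Result = 1.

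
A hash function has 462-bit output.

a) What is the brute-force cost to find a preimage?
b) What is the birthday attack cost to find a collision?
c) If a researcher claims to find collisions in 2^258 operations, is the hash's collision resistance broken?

Step 1: Preimage resistance requires brute-force of 2^462 operations.
Step 2: Collision resistance (birthday bound) = 2^(462/2) = 2^231.
Step 3: The claimed attack costs 2^258 operations.
Step 4: Since 2^258 >= 2^231, the claimed attack is no faster than the generic birthday attack, so this does not break collision resistance.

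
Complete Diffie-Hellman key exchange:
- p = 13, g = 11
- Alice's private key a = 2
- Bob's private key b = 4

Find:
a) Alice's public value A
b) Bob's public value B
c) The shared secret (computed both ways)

Step 1: A = g^a mod p = 11^2 mod 13 = 4.
Step 2: B = g^b mod p = 11^4 mod 13 = 3.
Step 3: Alice computes s = B^a mod p = 3^2 mod 13 = 9.
Step 4: Bob computes s = A^b mod p = 4^4 mod 13 = 9.
Both sides agree: shared secret = 9.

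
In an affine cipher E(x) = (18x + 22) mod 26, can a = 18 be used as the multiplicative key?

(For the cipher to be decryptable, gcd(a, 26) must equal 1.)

Step 1: Compute gcd(18, 26).
Step 2: gcd(18, 26) = 2.
Since gcd = 2 != 1, 18 shares a common factor with 26, so it cannot be used.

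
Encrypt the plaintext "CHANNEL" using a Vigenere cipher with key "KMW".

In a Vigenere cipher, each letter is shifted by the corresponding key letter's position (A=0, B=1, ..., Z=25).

Step 1: Repeat key to match plaintext length:
  Plaintext: CHANNEL
  Key:       KMWKMWK
Step 2: Encrypt each letter:
  C(2) + K(10) = (2+10) mod 26 = 12 = M
  H(7) + M(12) = (7+12) mod 26 = 19 = T
  A(0) + W(22) = (0+22) mod 26 = 22 = W
  N(13) + K(10) = (13+10) mod 26 = 23 = X
  N(13) + M(12) = (13+12) mod 26 = 25 = Z
  E(4) + W(22) = (4+22) mod 26 = 0 = A
  L(11) + K(10) = (11+10) mod 26 = 21 = V
Ciphertext: MTWXZAV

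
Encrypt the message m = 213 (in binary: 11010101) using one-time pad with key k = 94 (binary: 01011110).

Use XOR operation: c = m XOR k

Step 1: Write out the XOR operation bit by bit:
  Message: 11010101
  Key:     01011110
  XOR:     10001011
Step 2: Convert to decimal: 10001011 = 139.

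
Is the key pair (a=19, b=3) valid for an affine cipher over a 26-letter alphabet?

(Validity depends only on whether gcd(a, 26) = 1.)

Step 1: Compute gcd(19, 26).
Step 2: gcd(19, 26) = 1.
Since gcd = 1, 19 is coprime with 26, so it is a valid key.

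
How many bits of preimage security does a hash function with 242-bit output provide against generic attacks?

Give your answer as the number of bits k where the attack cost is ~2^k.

Step 1: The hash has a 242-bit output.
Step 2: Preimage resistance means: given a digest h(x), it should be infeasible to find any input that hashes to it.
With a 242-bit output there are 2^242 possible digests, so a generic brute-force preimage search costs about 2^242 evaluations.
Step 3: Security level = 242 bits.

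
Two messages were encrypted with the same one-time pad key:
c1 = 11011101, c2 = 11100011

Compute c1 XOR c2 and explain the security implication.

Step 1: c1 XOR c2 = (m1 XOR k) XOR (m2 XOR k).
Step 2: By XOR associativity/commutativity: = m1 XOR m2 XOR k XOR k = m1 XOR m2.
Step 3: 11011101 XOR 11100011 = 00111110 = 62.
Step 4: The key cancels out! An attacker learns m1 XOR m2 = 62, revealing the relationship between plaintexts.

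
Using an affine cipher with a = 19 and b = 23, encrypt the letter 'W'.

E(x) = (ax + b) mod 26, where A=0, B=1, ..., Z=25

Step 1: Convert 'W' to number: x = 22.
Step 2: E(22) = (19 * 22 + 23) mod 26 = 441 mod 26 = 25.
Step 3: Convert 25 back to letter: Z.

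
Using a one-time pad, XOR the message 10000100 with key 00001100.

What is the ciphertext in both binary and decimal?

Step 1: Write out the XOR operation bit by bit:
  Message: 10000100
  Key:     00001100
  XOR:     10001000
Step 2: Convert to decimal: 10001000 = 136.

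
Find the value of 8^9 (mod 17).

Step 1: Compute 8^9 mod 17 step by step, reducing modulo 17 at each step.
  8^1 mod 17 = 8
  8^2 mod 17 = (8 * 8) mod 17 = 13
  8^3 mod 17 = (13 * 8) mod 17 = 2
  8^4 mod 17 = (2 * 8) mod 17 = 16
  8^5 mod 17 = (16 * 8) mod 17 = 9
  8^6 mod 17 = (9 * 8) mod 17 = 4
  8^7 mod 17 = (4 * 8) mod 17 = 15
  8^8 mod 17 = (15 * 8) mod 17 = 1
  8^9 mod 17 = (1 * 8) mod 17 = 8
Step 2: Result = 8.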